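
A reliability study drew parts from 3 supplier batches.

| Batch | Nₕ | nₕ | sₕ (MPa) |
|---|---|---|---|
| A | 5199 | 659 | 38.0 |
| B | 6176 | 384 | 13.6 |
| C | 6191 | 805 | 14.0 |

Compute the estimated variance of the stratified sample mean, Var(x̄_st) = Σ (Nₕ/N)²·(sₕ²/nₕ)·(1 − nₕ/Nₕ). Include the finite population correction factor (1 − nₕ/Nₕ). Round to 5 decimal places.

N = 17566; Wₕ = Nₕ/N.
batch A: (5199/17566)²·38.0²/659·(1 − 659/5199) = 0.16761454
batch B: (6176/17566)²·13.6²/384·(1 − 384/6176) = 0.05583888
batch C: (6191/17566)²·14.0²/805·(1 − 805/6191) = 0.02631126
Sum = 0.24976467 → 0.24976.

0.24976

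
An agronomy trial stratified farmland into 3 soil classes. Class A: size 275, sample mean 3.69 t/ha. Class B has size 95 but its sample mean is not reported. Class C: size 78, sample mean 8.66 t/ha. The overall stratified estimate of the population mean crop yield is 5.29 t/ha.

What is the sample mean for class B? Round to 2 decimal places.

7.15

N = 275 + 95 + 78 = 448.
Overall total = μ·N = 5.29·448 = 2369.92.
Subtract the known strata: 275·3.69 + 78·8.66 = 1690.23.
Remaining total for class B: 2369.92 − 1690.23 = 679.69.
Divide by its size: 679.69 / 95 = 7.1546... → 7.15.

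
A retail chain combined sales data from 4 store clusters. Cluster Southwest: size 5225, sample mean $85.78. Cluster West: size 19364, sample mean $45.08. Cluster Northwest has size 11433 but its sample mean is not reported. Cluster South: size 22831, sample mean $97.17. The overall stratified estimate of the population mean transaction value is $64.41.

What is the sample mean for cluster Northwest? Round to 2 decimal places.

21.96

N = 5225 + 19364 + 11433 + 22831 = 58853.
Overall total = μ·N = 64.41·58853 = 3790721.73.
Subtract the known strata: 5225·85.78 + 19364·45.08 + 22831·97.17 = 3539617.89.
Remaining total for cluster Northwest: 3790721.73 − 3539617.89 = 251103.84.
Divide by its size: 251103.84 / 11433 = 21.9631... → 21.96.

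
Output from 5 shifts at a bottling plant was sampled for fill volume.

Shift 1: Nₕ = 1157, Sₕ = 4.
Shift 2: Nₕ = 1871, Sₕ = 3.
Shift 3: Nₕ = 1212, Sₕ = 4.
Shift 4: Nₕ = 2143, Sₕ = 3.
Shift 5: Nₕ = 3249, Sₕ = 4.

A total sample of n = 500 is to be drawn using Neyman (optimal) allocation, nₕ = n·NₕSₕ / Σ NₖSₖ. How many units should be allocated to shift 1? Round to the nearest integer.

67

Σ NₕSₕ = 1157·4 + 1871·3 + 1212·4 + 2143·3 + 3249·4 = 34514.
Share for 1: 4628/34514 = 0.13409.
n_1 = 500 × 0.13409 = 67.045... → 67.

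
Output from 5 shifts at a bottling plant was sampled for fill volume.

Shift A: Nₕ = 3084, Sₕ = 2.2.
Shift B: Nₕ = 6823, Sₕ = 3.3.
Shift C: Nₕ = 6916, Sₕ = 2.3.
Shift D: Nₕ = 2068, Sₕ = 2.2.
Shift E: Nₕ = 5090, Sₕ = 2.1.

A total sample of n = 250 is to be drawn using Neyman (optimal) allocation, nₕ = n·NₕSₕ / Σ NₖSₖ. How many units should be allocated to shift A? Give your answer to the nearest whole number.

A: NₕSₕ = 3084·2.2 = 6784.8
B: NₕSₕ = 6823·3.3 = 22515.9
C: NₕSₕ = 6916·2.3 = 15906.8
D: NₕSₕ = 2068·2.2 = 4549.6
E: NₕSₕ = 5090·2.1 = 10689
Σ NₕSₕ = 60446.1.
n_A = 250·6784.8/60446.1 = 28.061... → 28.

28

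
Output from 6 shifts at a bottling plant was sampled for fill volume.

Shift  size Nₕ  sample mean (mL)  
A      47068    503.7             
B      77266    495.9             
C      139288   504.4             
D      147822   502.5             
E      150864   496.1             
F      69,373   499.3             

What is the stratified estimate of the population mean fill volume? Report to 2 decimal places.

N = 47068 + 77266 + 139288 + 147822 + 150864 + 69373 = 631681.
Overall mean = Σ (Nₕ/N)·x̄ₕ — weight by population share, not a simple average.
Σ Nₕx̄ₕ = 47068·503.7 + 77266·495.9 + 139288·504.4 + 147822·502.5 + 150864·496.1 + 69373·499.3 = 23708151.6 + 38316209.4 + 70256867.2 + 74280555 + 74843630.4 + 34637938.9 = 316043352.5.
Divide by N: 316043352.5 / 631681 = 500.3211... → 500.32.

500.32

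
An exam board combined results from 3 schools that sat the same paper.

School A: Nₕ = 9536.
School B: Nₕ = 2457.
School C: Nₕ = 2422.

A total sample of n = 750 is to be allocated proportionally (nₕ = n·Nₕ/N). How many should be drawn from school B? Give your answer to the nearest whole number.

128

N = 9536 + 2457 + 2422 = 14415.
n_B = 750·2457/14415 = 127.836... → 128.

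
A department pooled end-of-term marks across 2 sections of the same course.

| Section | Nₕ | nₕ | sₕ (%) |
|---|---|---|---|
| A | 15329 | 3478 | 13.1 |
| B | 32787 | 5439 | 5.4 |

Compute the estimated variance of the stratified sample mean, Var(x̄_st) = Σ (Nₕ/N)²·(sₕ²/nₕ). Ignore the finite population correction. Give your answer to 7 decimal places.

0.0074974

N = 48116. Term for each stratum: Wₕ²sₕ²/nₕ.
Var(x̄_st) = 0.0050079690 + 0.0024893891 = 0.0074973581 → 0.0074974.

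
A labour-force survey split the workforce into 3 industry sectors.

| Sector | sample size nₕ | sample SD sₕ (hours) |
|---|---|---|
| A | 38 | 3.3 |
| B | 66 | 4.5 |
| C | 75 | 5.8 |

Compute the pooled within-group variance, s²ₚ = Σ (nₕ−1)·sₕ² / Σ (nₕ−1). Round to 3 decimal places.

23.912

Degrees of freedom: 37 + 65 + 74 = 176.
Σ(nₕ−1)sₕ² = 37·10.89 + 65·20.25 + 74·33.64 = 4208.54.
s²ₚ = 4208.54 / 176 = 23.91216... → 23.912.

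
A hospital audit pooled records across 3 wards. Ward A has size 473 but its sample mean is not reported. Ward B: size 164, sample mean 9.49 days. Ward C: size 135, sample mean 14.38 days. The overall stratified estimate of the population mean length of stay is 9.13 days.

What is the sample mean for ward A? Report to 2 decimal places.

Σ Nₕx̄ₕ = N·μ, so 473·x̄_A = 772·9.13 − (164·9.49 + 135·14.38).
= 7048.36 − 3497.66 = 3550.7.
x̄_A = 3550.7 / 473 = 7.5068... → 7.51.

7.51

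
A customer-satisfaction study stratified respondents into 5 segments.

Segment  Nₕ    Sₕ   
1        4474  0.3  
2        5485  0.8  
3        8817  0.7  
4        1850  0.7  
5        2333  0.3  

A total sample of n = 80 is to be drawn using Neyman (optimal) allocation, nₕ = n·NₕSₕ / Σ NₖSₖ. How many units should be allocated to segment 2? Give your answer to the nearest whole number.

Σ NₕSₕ = 4474·0.3 + 5485·0.8 + 8817·0.7 + 1850·0.7 + 2333·0.3 = 13897.
Share for 2: 4388/13897 = 0.31575.
n_2 = 80 × 0.31575 = 25.260... → 25.

25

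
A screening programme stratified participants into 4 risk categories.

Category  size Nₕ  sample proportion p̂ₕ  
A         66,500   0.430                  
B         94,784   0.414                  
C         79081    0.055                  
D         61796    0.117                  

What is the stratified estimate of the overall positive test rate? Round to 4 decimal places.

0.2628

Wₕ = Nₕ/N with N = 302161: 0.2201, 0.3137, 0.2617, 0.2045.
p̂_st = 0.2201·0.430 + 0.3137·0.414 + 0.2617·0.055 + 0.2045·0.117 ≈ 0.262824... → 0.2628.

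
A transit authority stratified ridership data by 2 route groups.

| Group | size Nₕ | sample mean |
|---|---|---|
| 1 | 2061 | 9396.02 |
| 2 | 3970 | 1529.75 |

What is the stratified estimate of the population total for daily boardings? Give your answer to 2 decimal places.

25438304.72

Estimate total by summing Nₕ·x̄ₕ over strata.
2061·9396.02 + 3970·1529.75 = 19365197.22 + 6073107.5 = 25438304.72.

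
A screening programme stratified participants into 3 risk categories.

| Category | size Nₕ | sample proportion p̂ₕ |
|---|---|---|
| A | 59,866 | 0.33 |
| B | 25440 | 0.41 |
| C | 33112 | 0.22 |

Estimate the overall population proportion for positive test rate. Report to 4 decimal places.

0.3164

N = 59866 + 25440 + 33112 = 118418.
Overall proportion = Σ (Nₕ/N)·p̂ₕ.
Σ Nₕp̂ₕ = 19755.78 + 10430.4 + 7284.64 = 37470.82.
37470.82 / 118418 = 0.316428... → 0.3164.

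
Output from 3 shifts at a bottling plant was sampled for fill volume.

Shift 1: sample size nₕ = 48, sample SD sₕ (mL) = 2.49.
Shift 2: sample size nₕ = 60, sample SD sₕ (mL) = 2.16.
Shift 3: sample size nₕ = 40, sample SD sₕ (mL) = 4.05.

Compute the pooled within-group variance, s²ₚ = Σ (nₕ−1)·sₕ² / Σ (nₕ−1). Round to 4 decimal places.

1: (48−1)·2.49² = 47·6.2001 = 291.4047
2: (60−1)·2.16² = 59·4.6656 = 275.2704
3: (40−1)·4.05² = 39·16.4025 = 639.6975
Numerator = 1206.3726; denominator = Σ(nₕ−1) = 145.
s²ₚ = 1206.3726/145 = 8.319811... → 8.3198.

8.3198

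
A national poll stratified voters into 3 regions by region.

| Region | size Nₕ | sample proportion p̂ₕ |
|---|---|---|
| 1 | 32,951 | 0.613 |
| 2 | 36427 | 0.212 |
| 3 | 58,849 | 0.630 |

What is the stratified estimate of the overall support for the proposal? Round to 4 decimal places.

Wₕ = Nₕ/N with N = 128227: 0.2570, 0.2841, 0.4589.
p̂_st = 0.2570·0.613 + 0.2841·0.212 + 0.4589·0.630 ≈ 0.506885... → 0.5069.

0.5069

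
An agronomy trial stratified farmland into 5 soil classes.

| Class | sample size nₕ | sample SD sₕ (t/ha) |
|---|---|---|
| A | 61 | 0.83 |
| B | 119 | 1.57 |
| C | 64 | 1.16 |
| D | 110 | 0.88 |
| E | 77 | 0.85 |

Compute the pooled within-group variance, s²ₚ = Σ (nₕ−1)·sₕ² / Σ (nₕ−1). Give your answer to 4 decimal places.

A: (61−1)·0.83² = 60·0.6889 = 41.334
B: (119−1)·1.57² = 118·2.4649 = 290.8582
C: (64−1)·1.16² = 63·1.3456 = 84.7728
D: (110−1)·0.88² = 109·0.7744 = 84.4096
E: (77−1)·0.85² = 76·0.7225 = 54.91
Numerator = 556.2846; denominator = Σ(nₕ−1) = 426.
s²ₚ = 556.2846/426 = 1.305832... → 1.3058.

1.3058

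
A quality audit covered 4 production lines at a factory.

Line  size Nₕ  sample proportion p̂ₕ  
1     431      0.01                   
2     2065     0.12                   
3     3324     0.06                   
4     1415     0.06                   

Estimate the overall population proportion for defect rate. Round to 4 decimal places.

0.0741

Wₕ = Nₕ/N with N = 7235: 0.0596, 0.2854, 0.4594, 0.1956.
p̂_st = 0.0596·0.01 + 0.2854·0.12 + 0.4594·0.06 + 0.1956·0.06 ≈ 0.074147... → 0.0741.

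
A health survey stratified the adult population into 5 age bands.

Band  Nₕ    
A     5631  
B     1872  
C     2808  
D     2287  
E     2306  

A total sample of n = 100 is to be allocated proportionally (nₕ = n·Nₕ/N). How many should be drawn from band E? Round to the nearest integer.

15

Share of band E = 2306/14904 = 0.15472.
Allocate 100 × 0.15472 = 15.472... → 15.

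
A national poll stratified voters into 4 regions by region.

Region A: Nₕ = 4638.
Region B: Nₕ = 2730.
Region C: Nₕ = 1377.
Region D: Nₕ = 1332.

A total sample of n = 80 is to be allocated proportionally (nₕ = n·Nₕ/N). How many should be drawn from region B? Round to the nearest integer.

22

Share of region B = 2730/10077 = 0.27091.
Allocate 80 × 0.27091 = 21.673... → 22.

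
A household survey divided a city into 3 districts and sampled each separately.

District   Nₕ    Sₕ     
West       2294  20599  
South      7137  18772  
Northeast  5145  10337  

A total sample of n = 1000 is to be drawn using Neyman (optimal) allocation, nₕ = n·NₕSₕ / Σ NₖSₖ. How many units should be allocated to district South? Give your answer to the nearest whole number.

Σ NₕSₕ = 2294·20599 + 7137·18772 + 5145·10337 = 234413735.
Share for South: 133975764/234413735 = 0.57154.
n_South = 1000 × 0.57154 = 571.535... → 572.

572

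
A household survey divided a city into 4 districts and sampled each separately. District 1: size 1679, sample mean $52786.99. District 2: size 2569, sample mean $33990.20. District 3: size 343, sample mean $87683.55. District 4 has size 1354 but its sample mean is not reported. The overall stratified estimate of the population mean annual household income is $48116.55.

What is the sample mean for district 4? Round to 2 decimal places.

59104.32

N = 1679 + 2569 + 343 + 1354 = 5945.
Overall total = μ·N = 48116.55·5945 = 286052889.75.
Subtract the known strata: 1679·52786.99 + 2569·33990.20 + 343·87683.55 = 206025637.66.
Remaining total for district 4: 286052889.75 − 206025637.66 = 80027252.09.
Divide by its size: 80027252.09 / 1354 = 59104.3221... → 59104.32.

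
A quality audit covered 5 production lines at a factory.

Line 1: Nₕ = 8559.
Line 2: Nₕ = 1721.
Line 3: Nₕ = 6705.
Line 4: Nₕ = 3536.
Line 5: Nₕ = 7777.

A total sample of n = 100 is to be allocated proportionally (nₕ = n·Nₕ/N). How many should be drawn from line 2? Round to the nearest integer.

Share of line 2 = 1721/28298 = 0.06082.
Allocate 100 × 0.06082 = 6.082... → 6.

6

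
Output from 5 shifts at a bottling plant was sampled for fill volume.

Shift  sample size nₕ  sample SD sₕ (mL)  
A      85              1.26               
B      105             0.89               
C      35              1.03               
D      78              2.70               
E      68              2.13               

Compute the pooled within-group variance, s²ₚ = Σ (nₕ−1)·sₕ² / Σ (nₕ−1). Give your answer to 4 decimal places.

Degrees of freedom: 84 + 104 + 34 + 77 + 67 = 366.
Σ(nₕ−1)sₕ² = 84·1.5876 + 104·0.7921 + 34·1.0609 + 77·7.29 + 67·4.5369 = 1117.1097.
s²ₚ = 1117.1097 / 366 = 3.052212... → 3.0522.

3.0522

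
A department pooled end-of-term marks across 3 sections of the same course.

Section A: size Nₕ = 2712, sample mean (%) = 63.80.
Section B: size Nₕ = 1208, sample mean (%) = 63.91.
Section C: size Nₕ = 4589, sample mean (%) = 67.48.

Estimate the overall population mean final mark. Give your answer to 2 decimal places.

65.80

N = 2712 + 1208 + 4589 = 8509.
Weight each subgroup mean by Nₕ/N and sum.
Σ Nₕx̄ₕ = 2712·63.80 + 1208·63.91 + 4589·67.48 = 173025.6 + 77203.28 + 309665.72 = 559894.6.
Divide by N: 559894.6 / 8509 = 65.8003... → 65.80.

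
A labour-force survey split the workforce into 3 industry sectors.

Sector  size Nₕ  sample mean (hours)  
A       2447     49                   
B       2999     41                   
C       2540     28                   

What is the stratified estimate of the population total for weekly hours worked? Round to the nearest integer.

313982

Population total = Σ Nₕ·x̄ₕ (each stratum's size times its mean).
2447·49 + 2999·41 + 2540·28 = 119903 + 122959 + 71120 = 313982.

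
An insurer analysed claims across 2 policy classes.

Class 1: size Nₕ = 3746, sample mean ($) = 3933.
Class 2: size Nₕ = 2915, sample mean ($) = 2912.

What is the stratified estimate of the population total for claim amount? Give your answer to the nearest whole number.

23221498

Estimate total by summing Nₕ·x̄ₕ over strata.
3746·3933 + 2915·2912 = 14733018 + 8488480 = 23221498.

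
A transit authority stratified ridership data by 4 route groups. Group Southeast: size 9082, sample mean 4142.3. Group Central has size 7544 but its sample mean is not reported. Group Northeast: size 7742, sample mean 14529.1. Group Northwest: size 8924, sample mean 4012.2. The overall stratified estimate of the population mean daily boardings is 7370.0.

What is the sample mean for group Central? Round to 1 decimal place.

7880.8

Σ Nₕx̄ₕ = N·μ, so 7544·x̄_Central = 33292·7370.0 − (9082·4142.3 + 7742·14529.1 + 8924·4012.2).
= 245362040 − 185909533.6 = 59452506.4.
x̄_Central = 59452506.4 / 7544 = 7880.767... → 7880.8.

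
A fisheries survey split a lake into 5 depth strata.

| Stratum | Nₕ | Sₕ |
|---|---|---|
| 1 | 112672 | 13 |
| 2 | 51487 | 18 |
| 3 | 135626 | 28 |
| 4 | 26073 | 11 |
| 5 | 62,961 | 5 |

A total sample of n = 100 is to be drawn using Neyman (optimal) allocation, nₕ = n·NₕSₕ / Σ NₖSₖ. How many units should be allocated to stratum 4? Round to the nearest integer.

1: NₕSₕ = 112672·13 = 1464736
2: NₕSₕ = 51487·18 = 926766
3: NₕSₕ = 135626·28 = 3797528
4: NₕSₕ = 26073·11 = 286803
5: NₕSₕ = 62961·5 = 314805
Σ NₕSₕ = 6790638.
n_4 = 100·286803/6790638 = 4.224... → 4.

4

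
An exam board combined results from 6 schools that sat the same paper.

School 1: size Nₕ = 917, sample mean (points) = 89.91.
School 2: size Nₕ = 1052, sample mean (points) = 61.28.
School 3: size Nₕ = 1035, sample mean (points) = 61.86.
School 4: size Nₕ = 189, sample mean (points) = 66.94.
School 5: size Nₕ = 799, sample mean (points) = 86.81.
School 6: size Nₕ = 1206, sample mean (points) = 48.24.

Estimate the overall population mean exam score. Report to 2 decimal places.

67.55

N = 917 + 1052 + 1035 + 189 + 799 + 1206 = 5198.
The stratified mean weights each stratum mean by its population share Nₕ/N.
Σ Nₕx̄ₕ = 917·89.91 + 1052·61.28 + 1035·61.86 + 189·66.94 + 799·86.81 + 1206·48.24 = 82447.47 + 64466.56 + 64025.1 + 12651.66 + 69361.19 + 58177.44 = 351129.42.
Divide by N: 351129.42 / 5198 = 67.5509... → 67.55.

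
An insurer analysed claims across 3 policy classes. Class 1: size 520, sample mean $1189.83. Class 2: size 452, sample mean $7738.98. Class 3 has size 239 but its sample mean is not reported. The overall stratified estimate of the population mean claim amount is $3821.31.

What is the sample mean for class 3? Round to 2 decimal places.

Σ Nₕx̄ₕ = N·μ, so 239·x̄_3 = 1211·3821.31 − (520·1189.83 + 452·7738.98).
= 4627606.41 − 4116730.56 = 510875.85.
x̄_3 = 510875.85 / 239 = 2137.5559... → 2137.56.

2137.56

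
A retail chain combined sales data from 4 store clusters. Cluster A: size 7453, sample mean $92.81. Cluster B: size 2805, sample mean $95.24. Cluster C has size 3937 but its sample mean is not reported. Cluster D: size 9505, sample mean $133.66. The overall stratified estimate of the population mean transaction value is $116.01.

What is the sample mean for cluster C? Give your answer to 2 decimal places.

Σ Nₕx̄ₕ = N·μ, so 3937·x̄_C = 23700·116.01 − (7453·92.81 + 2805·95.24 + 9505·133.66).
= 2749437 − 2229299.43 = 520137.57.
x̄_C = 520137.57 / 3937 = 132.1152... → 132.12.

132.12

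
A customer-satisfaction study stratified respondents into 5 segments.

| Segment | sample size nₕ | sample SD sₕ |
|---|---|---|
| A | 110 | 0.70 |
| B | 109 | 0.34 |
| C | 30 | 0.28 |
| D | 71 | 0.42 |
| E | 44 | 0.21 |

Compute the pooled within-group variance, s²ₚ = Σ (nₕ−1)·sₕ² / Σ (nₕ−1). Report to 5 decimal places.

Degrees of freedom: 109 + 108 + 29 + 70 + 43 = 359.
Σ(nₕ−1)sₕ² = 109·0.49 + 108·0.1156 + 29·0.0784 + 70·0.1764 + 43·0.0441 = 82.4127.
s²ₚ = 82.4127 / 359 = 0.2295618... → 0.22956.

0.22956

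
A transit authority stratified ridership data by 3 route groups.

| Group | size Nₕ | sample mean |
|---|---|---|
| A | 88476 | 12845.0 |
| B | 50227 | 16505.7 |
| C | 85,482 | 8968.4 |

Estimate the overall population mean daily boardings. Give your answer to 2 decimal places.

12187.00

N = 88476 + 50227 + 85482 = 224185.
Overall mean = Σ (Nₕ/N)·x̄ₕ — weight by population share, not a simple average.
Σ Nₕx̄ₕ = 88476·12845.0 + 50227·16505.7 + 85482·8968.4 = 1136474220 + 829031793.9 + 766636768.8 = 2732142782.7.
Divide by N: 2732142782.7 / 224185 = 12187.0008... → 12187.00.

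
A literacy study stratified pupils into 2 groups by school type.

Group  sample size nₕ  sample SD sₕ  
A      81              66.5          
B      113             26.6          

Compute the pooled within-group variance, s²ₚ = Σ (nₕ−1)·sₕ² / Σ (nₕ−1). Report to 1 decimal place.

A: (81−1)·66.5² = 80·4422.25 = 353780
B: (113−1)·26.6² = 112·707.56 = 79246.72
Numerator = 433026.72; denominator = Σ(nₕ−1) = 192.
s²ₚ = 433026.72/192 = 2255.348... → 2255.3.

2255.3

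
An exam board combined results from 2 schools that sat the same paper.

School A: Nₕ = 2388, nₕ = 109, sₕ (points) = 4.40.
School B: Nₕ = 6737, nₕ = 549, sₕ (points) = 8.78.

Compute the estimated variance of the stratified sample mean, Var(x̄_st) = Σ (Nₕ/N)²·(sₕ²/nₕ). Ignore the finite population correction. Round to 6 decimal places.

N = 9125; Wₕ = Nₕ/N.
school A: (2388/9125)²·4.40²/109 = 0.012164150
school B: (6737/9125)²·8.78²/549 = 0.076539221
Sum = 0.088703370 → 0.088703.

0.088703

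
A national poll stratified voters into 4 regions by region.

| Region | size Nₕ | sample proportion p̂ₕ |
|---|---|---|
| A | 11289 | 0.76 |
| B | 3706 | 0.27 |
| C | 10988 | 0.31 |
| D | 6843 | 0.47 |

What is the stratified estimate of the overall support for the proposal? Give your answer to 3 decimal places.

Wₕ = Nₕ/N with N = 32826: 0.3439, 0.1129, 0.3347, 0.2085.
p̂_st = 0.3439·0.76 + 0.1129·0.27 + 0.3347·0.31 + 0.2085·0.47 ≈ 0.49360... → 0.494.

0.494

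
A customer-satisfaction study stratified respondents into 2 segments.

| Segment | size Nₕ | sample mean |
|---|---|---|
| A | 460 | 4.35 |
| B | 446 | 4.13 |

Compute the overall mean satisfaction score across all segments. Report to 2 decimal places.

N = 906; weights Wₕ = Nₕ/N = (0.5077, 0.4923).
x̄_st = Σ Wₕ·x̄ₕ = 0.5077·4.35 + 0.4923·4.13 ≈ 4.2417...
→ 4.24.

4.24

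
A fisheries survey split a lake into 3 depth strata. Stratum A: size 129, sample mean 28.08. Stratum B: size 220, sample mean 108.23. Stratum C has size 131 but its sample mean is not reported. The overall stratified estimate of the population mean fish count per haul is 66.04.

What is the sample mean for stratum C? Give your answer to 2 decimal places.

Σ Nₕx̄ₕ = N·μ, so 131·x̄_C = 480·66.04 − (129·28.08 + 220·108.23).
= 31699.2 − 27432.92 = 4266.28.
x̄_C = 4266.28 / 131 = 32.5670... → 32.57.

32.57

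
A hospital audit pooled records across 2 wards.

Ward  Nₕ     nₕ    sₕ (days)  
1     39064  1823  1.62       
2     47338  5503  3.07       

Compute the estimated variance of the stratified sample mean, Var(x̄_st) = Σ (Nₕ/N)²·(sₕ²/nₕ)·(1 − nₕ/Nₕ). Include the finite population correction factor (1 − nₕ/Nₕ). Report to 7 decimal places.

0.0007349

N = 86402. Term for each stratum: Wₕ²sₕ²/nₕ·(1−nₕ/Nₕ).
Var(x̄_st) = 0.0002805394 + 0.0004543383 = 0.0007348776 → 0.0007349.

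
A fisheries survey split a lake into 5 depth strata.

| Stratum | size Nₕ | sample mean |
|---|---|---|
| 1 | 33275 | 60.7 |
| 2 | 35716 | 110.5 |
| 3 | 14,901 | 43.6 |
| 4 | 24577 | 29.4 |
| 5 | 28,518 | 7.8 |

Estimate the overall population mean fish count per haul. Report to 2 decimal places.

55.20

N = 33275 + 35716 + 14901 + 24577 + 28518 = 136987.
The stratified mean weights each stratum mean by its population share Nₕ/N.
Σ Nₕx̄ₕ = 33275·60.7 + 35716·110.5 + 14901·43.6 + 24577·29.4 + 28518·7.8 = 2019792.5 + 3946618 + 649683.6 + 722563.8 + 222440.4 = 7561098.3.
Divide by N: 7561098.3 / 136987 = 55.1957... → 55.20.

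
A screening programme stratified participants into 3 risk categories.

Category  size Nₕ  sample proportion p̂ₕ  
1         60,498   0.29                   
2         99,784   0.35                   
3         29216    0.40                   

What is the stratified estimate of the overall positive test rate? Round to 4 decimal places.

N = 60498 + 99784 + 29216 = 189498.
Overall proportion = Σ (Nₕ/N)·p̂ₕ.
Σ Nₕp̂ₕ = 17544.42 + 34924.4 + 11686.4 = 64155.22.
64155.22 / 189498 = 0.338554... → 0.3386.

0.3386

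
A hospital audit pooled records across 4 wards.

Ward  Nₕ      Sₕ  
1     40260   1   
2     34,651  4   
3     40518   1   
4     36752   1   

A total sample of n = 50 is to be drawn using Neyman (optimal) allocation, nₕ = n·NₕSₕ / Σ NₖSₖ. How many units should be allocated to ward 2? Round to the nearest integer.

27

Σ NₕSₕ = 40260·1 + 34651·4 + 40518·1 + 36752·1 = 256134.
Share for 2: 138604/256134 = 0.54114.
n_2 = 50 × 0.54114 = 27.057... → 27.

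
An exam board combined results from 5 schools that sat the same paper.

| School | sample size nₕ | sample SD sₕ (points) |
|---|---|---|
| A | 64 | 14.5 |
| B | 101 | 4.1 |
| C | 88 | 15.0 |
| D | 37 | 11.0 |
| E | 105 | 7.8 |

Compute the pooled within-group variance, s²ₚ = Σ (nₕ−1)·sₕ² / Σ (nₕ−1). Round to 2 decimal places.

115.86

A: (64−1)·14.5² = 63·210.25 = 13245.75
B: (101−1)·4.1² = 100·16.81 = 1681
C: (88−1)·15.0² = 87·225 = 19575
D: (37−1)·11.0² = 36·121 = 4356
E: (105−1)·7.8² = 104·60.84 = 6327.36
Numerator = 45185.11; denominator = Σ(nₕ−1) = 390.
s²ₚ = 45185.11/390 = 115.8593... → 115.86.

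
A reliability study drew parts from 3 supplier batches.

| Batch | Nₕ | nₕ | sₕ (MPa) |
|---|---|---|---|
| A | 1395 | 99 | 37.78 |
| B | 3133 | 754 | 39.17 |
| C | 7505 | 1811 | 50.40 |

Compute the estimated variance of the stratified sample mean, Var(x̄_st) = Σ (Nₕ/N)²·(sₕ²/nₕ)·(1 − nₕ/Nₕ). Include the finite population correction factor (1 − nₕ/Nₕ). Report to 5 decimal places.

N = 12033; Wₕ = Nₕ/N.
batch A: (1395/12033)²·37.78²/99·(1 − 99/1395) = 0.18001972
batch B: (3133/12033)²·39.17²/754·(1 − 754/3133) = 0.10474729
batch C: (7505/12033)²·50.40²/1811·(1 − 1811/7505) = 0.41396436
Sum = 0.69873137 → 0.69873.

0.69873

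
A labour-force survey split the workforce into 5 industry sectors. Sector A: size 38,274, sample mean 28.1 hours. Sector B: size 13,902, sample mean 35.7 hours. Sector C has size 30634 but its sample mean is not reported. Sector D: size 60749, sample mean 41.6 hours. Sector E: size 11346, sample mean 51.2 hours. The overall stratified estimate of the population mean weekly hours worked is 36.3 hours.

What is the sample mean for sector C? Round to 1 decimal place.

30.8

Σ Nₕx̄ₕ = N·μ, so 30634·x̄_C = 154905·36.3 − (38274·28.1 + 13902·35.7 + 60749·41.6 + 11346·51.2).
= 5623051.5 − 4679874.4 = 943177.1.
x̄_C = 943177.1 / 30634 = 30.789... → 30.8.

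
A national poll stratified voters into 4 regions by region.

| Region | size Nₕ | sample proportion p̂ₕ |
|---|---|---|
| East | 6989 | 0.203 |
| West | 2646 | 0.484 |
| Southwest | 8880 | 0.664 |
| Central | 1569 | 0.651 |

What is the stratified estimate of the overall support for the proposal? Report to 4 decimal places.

0.4788

N = 6989 + 2646 + 8880 + 1569 = 20084.
Overall proportion = Σ (Nₕ/N)·p̂ₕ.
Σ Nₕp̂ₕ = 1418.767 + 1280.664 + 5896.32 + 1021.419 = 9617.17.
9617.17 / 20084 = 0.478847... → 0.4788.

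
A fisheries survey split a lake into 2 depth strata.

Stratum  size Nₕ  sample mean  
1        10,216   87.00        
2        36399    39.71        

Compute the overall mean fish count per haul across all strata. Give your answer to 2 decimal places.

N = 46615; weights Wₕ = Nₕ/N = (0.2192, 0.7808).
x̄_st = Σ Wₕ·x̄ₕ = 0.2192·87.00 + 0.7808·39.71 ≈ 50.0739...
→ 50.07.

50.07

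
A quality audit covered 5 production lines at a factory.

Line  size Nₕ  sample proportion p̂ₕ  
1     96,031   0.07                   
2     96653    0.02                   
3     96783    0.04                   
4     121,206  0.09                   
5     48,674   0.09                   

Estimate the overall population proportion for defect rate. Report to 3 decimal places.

N = 96031 + 96653 + 96783 + 121206 + 48674 = 459347.
Overall proportion = Σ (Nₕ/N)·p̂ₕ.
Σ Nₕp̂ₕ = 6722.17 + 1933.06 + 3871.32 + 10908.54 + 4380.66 = 27815.75.
27815.75 / 459347 = 0.06055... → 0.061.

0.061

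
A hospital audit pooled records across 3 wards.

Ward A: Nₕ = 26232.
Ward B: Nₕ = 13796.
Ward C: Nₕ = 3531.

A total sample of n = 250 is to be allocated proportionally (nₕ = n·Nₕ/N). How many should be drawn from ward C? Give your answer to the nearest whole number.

Share of ward C = 3531/43559 = 0.08106.
Allocate 250 × 0.08106 = 20.266... → 20.

20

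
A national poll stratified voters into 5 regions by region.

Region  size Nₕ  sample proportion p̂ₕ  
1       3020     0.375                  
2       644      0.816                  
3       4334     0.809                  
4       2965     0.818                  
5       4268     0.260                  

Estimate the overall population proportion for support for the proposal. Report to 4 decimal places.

N = 3020 + 644 + 4334 + 2965 + 4268 = 15231.
Overall proportion = Σ (Nₕ/N)·p̂ₕ.
Σ Nₕp̂ₕ = 1132.5 + 525.504 + 3506.206 + 2425.37 + 1109.68 = 8699.26.
8699.26 / 15231 = 0.571155... → 0.5712.

0.5712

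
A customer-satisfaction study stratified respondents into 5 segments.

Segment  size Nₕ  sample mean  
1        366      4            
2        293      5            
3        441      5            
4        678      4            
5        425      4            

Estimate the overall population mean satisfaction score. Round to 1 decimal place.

4.3

N = 366 + 293 + 441 + 678 + 425 = 2203.
The stratified mean weights each stratum mean by its population share Nₕ/N.
Σ Nₕx̄ₕ = 366·4 + 293·5 + 441·5 + 678·4 + 425·4 = 1464 + 1465 + 2205 + 2712 + 1700 = 9546.
Divide by N: 9546 / 2203 = 4.333... → 4.3.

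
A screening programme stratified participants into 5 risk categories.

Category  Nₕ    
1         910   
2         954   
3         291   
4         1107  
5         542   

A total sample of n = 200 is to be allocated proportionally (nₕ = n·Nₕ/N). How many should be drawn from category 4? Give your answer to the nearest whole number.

58

Share of category 4 = 1107/3804 = 0.29101.
Allocate 200 × 0.29101 = 58.202... → 58.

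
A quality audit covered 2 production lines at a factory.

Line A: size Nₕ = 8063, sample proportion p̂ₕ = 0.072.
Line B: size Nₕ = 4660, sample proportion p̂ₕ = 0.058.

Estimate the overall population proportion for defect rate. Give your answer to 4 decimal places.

0.0669

Wₕ = Nₕ/N with N = 12723: 0.6337, 0.3663.
p̂_st = 0.6337·0.072 + 0.3663·0.058 ≈ 0.066872... → 0.0669.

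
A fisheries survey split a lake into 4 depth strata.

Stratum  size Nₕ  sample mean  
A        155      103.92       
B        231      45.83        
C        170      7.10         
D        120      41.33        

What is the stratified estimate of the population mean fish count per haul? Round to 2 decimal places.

48.61

x̄_st = (Σ Nₕx̄ₕ) / (Σ Nₕ) = (155·103.92 + 231·45.83 + 170·7.10 + 120·41.33) / 676
= 32860.93 / 676 = 48.6108... → 48.61.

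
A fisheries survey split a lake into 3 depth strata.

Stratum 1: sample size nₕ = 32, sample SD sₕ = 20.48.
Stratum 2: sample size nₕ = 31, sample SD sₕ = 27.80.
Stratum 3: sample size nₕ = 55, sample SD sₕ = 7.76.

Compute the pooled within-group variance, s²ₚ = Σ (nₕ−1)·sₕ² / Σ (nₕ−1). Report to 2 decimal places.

Degrees of freedom: 31 + 30 + 54 = 115.
Σ(nₕ−1)sₕ² = 31·419.4304 + 30·772.84 + 54·60.2176 = 39439.2928.
s²ₚ = 39439.2928 / 115 = 342.9504... → 342.95.

342.95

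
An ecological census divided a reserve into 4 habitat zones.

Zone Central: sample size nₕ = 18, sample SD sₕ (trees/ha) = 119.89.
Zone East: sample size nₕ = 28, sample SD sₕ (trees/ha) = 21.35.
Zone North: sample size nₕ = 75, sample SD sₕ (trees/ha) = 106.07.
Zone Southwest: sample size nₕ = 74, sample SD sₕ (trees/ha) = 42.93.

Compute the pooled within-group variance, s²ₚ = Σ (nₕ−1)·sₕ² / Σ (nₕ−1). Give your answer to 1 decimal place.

6407.1

Degrees of freedom: 17 + 27 + 74 + 73 = 191.
Σ(nₕ−1)sₕ² = 17·14373.6121 + 27·455.8225 + 74·11250.8449 + 73·1842.9849 = 1223759.0335.
s²ₚ = 1223759.0335 / 191 = 6407.115... → 6407.1.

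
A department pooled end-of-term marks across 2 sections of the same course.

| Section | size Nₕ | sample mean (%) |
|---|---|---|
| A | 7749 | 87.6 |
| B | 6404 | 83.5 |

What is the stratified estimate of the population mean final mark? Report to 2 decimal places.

85.74

N = 14153; weights Wₕ = Nₕ/N = (0.5475, 0.4525).
x̄_st = Σ Wₕ·x̄ₕ = 0.5475·87.6 + 0.4525·83.5 ≈ 85.7448...
→ 85.74.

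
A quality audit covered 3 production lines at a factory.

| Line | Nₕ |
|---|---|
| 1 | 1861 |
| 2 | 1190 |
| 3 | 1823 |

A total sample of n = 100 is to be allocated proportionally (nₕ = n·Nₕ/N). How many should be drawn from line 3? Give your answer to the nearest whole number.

37

Share of line 3 = 1823/4874 = 0.37403.
Allocate 100 × 0.37403 = 37.403... → 37.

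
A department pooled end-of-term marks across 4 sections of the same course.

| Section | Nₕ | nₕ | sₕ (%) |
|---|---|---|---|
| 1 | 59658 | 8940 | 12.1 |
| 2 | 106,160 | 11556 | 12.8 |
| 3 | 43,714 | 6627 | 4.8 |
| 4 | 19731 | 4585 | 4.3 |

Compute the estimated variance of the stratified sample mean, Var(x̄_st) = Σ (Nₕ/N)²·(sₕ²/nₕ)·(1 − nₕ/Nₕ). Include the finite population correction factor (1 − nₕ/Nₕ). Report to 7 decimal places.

N = 229263; Wₕ = Nₕ/N.
section 1: (59658/229263)²·12.1²/8940·(1 − 8940/59658) = 0.0009427490
section 2: (106160/229263)²·12.8²/11556·(1 − 11556/106160) = 0.0027090366
section 3: (43714/229263)²·4.8²/6627·(1 − 6627/43714) = 0.0001072358
section 4: (19731/229263)²·4.3²/4585·(1 − 4585/19731) = 0.0000229286
Sum = 0.0037819500 → 0.0037819.

0.0037819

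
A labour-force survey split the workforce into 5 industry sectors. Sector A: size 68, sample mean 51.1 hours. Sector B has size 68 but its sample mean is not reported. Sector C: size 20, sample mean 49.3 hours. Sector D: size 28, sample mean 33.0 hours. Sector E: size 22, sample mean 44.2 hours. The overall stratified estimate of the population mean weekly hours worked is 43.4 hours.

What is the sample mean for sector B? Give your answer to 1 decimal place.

38.0

Σ Nₕx̄ₕ = N·μ, so 68·x̄_B = 206·43.4 − (68·51.1 + 20·49.3 + 28·33.0 + 22·44.2).
= 8940.4 − 6357.2 = 2583.2.
x̄_B = 2583.2 / 68 = 37.988... → 38.0.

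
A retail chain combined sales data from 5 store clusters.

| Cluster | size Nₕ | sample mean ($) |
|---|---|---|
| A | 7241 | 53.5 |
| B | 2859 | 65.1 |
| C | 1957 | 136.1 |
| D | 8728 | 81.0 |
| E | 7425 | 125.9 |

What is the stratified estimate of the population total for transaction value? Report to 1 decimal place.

2481637.6

Population total = Σ Nₕ·x̄ₕ (each stratum's size times its mean).
7241·53.5 + 2859·65.1 + 1957·136.1 + 8728·81.0 + 7425·125.9 = 387393.5 + 186120.9 + 266347.7 + 706968 + 934807.5 = 2481637.6.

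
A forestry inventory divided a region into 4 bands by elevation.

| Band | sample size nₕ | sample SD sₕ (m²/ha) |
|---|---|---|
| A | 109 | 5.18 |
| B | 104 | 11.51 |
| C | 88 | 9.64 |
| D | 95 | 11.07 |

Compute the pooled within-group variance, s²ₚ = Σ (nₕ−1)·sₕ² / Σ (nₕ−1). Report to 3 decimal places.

92.213

Degrees of freedom: 108 + 103 + 87 + 94 = 392.
Σ(nₕ−1)sₕ² = 108·26.8324 + 103·132.4801 + 87·92.9296 + 94·122.5449 = 36147.4453.
s²ₚ = 36147.4453 / 392 = 92.21287... → 92.213.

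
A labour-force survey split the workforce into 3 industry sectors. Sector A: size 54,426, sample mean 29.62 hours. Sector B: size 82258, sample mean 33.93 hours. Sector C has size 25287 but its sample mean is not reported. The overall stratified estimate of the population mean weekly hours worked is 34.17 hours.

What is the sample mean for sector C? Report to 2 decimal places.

44.74

N = 54426 + 82258 + 25287 = 161971.
Overall total = μ·N = 34.17·161971 = 5534549.07.
Subtract the known strata: 54426·29.62 + 82258·33.93 = 4403112.06.
Remaining total for sector C: 5534549.07 − 4403112.06 = 1131437.01.
Divide by its size: 1131437.01 / 25287 = 44.7438... → 44.74.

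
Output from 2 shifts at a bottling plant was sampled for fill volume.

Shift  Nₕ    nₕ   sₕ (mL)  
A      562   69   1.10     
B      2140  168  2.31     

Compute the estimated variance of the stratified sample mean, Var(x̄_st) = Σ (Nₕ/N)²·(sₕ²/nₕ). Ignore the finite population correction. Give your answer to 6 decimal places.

N = 2702; Wₕ = Nₕ/N.
shift A: (562/2702)²·1.10²/69 = 0.000758644
shift B: (2140/2702)²·2.31²/168 = 0.019923771
Sum = 0.020682415 → 0.020682.

0.020682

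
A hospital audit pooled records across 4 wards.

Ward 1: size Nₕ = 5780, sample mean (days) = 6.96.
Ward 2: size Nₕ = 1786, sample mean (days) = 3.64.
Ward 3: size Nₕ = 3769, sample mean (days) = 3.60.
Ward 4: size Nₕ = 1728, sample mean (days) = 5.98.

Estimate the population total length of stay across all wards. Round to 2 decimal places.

1: 5780·6.96 = 40228.8
2: 1786·3.64 = 6501.04
3: 3769·3.60 = 13568.4
4: 1728·5.98 = 10333.44
τ̂ = Σ Nₕx̄ₕ = 70631.68.

70631.68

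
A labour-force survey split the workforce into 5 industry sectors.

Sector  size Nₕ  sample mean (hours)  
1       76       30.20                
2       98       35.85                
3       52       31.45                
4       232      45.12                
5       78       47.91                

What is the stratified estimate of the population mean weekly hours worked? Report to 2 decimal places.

40.39

x̄_st = (Σ Nₕx̄ₕ) / (Σ Nₕ) = (76·30.20 + 98·35.85 + 52·31.45 + 232·45.12 + 78·47.91) / 536
= 21648.72 / 536 = 40.3894... → 40.39.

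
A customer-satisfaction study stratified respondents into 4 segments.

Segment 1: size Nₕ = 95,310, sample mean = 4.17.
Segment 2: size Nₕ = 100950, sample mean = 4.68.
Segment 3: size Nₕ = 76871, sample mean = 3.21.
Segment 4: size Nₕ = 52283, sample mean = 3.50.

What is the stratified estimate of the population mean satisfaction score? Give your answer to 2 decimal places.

N = 95310 + 100950 + 76871 + 52283 = 325414.
Overall mean = Σ (Nₕ/N)·x̄ₕ — weight by population share, not a simple average.
Σ Nₕx̄ₕ = 95310·4.17 + 100950·4.68 + 76871·3.21 + 52283·3.50 = 397442.7 + 472446 + 246755.91 + 182990.5 = 1299635.11.
Divide by N: 1299635.11 / 325414 = 3.9938... → 3.99.

3.99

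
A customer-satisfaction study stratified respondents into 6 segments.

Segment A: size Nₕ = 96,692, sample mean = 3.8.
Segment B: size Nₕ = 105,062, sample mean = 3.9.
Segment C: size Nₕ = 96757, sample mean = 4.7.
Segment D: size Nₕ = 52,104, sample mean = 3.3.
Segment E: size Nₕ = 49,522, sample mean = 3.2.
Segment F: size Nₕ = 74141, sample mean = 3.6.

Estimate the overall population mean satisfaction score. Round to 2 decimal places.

x̄_st = (Σ Nₕx̄ₕ) / (Σ Nₕ) = (96692·3.8 + 105062·3.9 + 96757·4.7 + 52104·3.3 + 49522·3.2 + 74141·3.6) / 474278
= 1829250.5 / 474278 = 3.8569... → 3.86.

3.86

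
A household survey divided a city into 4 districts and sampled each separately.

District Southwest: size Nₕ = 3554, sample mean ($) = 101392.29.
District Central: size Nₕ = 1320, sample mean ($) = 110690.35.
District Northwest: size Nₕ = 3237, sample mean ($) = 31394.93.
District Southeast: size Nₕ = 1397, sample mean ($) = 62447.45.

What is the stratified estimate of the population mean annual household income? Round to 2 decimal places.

N = 3554 + 1320 + 3237 + 1397 = 9508.
Overall mean = Σ (Nₕ/N)·x̄ₕ — weight by population share, not a simple average.
Σ Nₕx̄ₕ = 3554·101392.29 + 1320·110690.35 + 3237·31394.93 + 1397·62447.45 = 360348198.66 + 146111262 + 101625388.41 + 87239087.65 = 695323936.72.
Divide by N: 695323936.72 / 9508 = 73130.4098... → 73130.41.

73130.41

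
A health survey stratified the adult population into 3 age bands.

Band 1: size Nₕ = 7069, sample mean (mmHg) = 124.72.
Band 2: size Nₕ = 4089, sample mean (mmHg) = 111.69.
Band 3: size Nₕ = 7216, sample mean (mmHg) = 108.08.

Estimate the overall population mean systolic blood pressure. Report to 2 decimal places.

N = 7069 + 4089 + 7216 = 18374.
The stratified mean weights each stratum mean by its population share Nₕ/N.
Σ Nₕx̄ₕ = 7069·124.72 + 4089·111.69 + 7216·108.08 = 881645.68 + 456700.41 + 779905.28 = 2118251.37.
Divide by N: 2118251.37 / 18374 = 115.2853... → 115.29.

115.29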